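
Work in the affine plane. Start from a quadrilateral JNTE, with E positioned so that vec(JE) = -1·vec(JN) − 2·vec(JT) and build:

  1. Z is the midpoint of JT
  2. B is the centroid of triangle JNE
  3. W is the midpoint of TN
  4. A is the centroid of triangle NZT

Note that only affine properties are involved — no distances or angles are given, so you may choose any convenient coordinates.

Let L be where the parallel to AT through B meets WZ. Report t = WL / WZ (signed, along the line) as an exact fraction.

Set J = (0, 0), N = (1, 0), T = (0, 1), E = (-1, -2); any affine frame gives the same invariant.
1. Z is the midpoint of JT ⇒ Z = (0, 1/2)
2. B is the centroid of triangle JNE ⇒ B = (0, -2/3)
3. W is the midpoint of TN ⇒ W = (1/2, 1/2)
4. A is the centroid of triangle NZT ⇒ A = (1/3, 1/2)
through B parallel to AT: direction (-1/3, 1/2); meets WZ at L = (-7/9, 1/2)
L = W + t·(Z−W) with t = 23/9

t = 23/9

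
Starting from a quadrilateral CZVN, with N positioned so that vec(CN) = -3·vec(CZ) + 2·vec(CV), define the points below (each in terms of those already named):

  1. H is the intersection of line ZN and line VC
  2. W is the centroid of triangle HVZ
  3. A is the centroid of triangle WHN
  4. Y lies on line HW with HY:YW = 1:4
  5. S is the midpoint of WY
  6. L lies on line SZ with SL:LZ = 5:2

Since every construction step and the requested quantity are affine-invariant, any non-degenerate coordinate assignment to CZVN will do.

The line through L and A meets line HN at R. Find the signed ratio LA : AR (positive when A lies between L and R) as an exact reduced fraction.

LA:AR = -17/35

Choose coordinates C = (0, 0), Z = (1, 0), V = (0, 1), N = (-3, 2).
1. H is the intersection of line ZN and line VC ⇒ H = (0, 1/2)
2. W is the centroid of triangle HVZ ⇒ W = (1/3, 1/2)
3. A is the centroid of triangle WHN ⇒ A = (-8/9, 1)
4. Y lies on line HW with HY:YW = 1:4 ⇒ Y = (1/15, 1/2)
5. S is the midpoint of WY ⇒ S = (1/5, 1/2)
6. L lies on line SZ with SL:LZ = 5:2 ⇒ L = (27/35, 1/7)
line LA meets HN at R = (43/17, -13/17)
A = L + t·(R−L) with t = -17/18, so LA:AR = -17/18:35/18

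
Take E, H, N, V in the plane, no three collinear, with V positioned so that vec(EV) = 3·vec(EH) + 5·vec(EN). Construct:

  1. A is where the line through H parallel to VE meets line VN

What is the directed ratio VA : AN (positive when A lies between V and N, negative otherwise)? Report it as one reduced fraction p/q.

Choose coordinates E = (0, 0), H = (1, 0), N = (0, 1), V = (3, 5).
1. A is where the line through H parallel to VE meets line VN ⇒ A = (8, 35/3)
A = V + t·(N−V) with t = -5/3, so VA:AN = t:(1−t) = -5/3:8/3

VA:AN = -5/8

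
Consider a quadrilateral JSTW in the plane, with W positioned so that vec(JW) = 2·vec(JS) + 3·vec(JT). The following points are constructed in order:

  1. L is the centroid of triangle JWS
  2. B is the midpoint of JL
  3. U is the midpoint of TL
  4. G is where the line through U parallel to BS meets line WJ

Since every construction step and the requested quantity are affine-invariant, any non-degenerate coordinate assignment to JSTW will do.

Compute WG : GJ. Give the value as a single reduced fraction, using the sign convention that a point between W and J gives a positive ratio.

Choose coordinates J = (0, 0), S = (1, 0), T = (0, 1), W = (2, 3).
1. L is the centroid of triangle JWS ⇒ L = (1, 1)
2. B is the midpoint of JL ⇒ B = (1/2, 1/2)
3. U is the midpoint of TL ⇒ U = (1/2, 1)
4. G is where the line through U parallel to BS meets line WJ ⇒ G = (3/5, 9/10)
G = W + t·(J−W) with t = 7/10, so WG:GJ = t:(1−t) = 7/10:3/10

WG:GJ = 7/3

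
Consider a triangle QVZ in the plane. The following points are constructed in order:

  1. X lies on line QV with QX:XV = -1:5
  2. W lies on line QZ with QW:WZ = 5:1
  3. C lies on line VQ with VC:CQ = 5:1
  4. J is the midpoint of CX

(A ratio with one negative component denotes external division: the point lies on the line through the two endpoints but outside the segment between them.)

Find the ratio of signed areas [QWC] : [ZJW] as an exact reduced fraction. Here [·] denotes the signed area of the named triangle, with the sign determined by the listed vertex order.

Choose coordinates Q = (0, 0), V = (1, 0), Z = (0, 1).
1. X lies on line QV with QX:XV = -1:5 ⇒ X = (-1/4, 0)
2. W lies on line QZ with QW:WZ = 5:1 ⇒ W = (0, 5/6)
3. C lies on line VQ with VC:CQ = 5:1 ⇒ C = (1/6, 0)
4. J is the midpoint of CX ⇒ J = (-1/24, 0)
2·[QWC] = -5/36, 2·[ZJW] = 1/144
[QWC]:[ZJW] = -5/36:1/144 = -20

[QWC]:[ZJW] = -20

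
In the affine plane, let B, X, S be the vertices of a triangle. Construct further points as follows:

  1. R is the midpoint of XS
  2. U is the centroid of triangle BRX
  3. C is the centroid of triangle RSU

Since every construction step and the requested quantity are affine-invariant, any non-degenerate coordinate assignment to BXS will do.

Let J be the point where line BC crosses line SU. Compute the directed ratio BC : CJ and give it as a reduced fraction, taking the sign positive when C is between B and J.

BC:CJ = -10

Work in coordinates with B = (0, 0), X = (1, 0), S = (0, 1).
1. R is the midpoint of XS ⇒ R = (1/2, 1/2)
2. U is the centroid of triangle BRX ⇒ U = (1/2, 1/6)
3. C is the centroid of triangle RSU ⇒ C = (1/3, 5/9)
line BC meets SU at J = (3/10, 1/2)
C = B + t·(J−B) with t = 10/9, so BC:CJ = 10/9:-1/9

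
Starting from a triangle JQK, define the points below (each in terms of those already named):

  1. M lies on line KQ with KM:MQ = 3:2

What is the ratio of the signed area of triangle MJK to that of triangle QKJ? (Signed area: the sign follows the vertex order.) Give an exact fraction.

[MJK]:[QKJ] = -3/5

Set J = (0, 0), Q = (1, 0), K = (0, 1); any affine frame gives the same invariant.
1. M lies on line KQ with KM:MQ = 3:2 ⇒ M = (3/5, 2/5)
2·[MJK] = -3/5, 2·[QKJ] = 1
[MJK]:[QKJ] = -3/5:1 = -3/5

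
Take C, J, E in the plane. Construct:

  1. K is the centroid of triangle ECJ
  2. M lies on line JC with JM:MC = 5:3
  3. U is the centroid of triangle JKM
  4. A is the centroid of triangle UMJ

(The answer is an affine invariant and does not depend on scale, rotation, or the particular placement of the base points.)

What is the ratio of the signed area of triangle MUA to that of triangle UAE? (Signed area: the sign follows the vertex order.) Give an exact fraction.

[MUA]:[UAE] = -5/6

Choose coordinates C = (0, 0), J = (1, 0), E = (0, 1).
1. K is the centroid of triangle ECJ ⇒ K = (1/3, 1/3)
2. M lies on line JC with JM:MC = 5:3 ⇒ M = (3/8, 0)
3. U is the centroid of triangle JKM ⇒ U = (41/72, 1/9)
4. A is the centroid of triangle UMJ ⇒ A = (35/54, 1/27)
2·[MUA] = -5/216, 2·[UAE] = 1/36
[MUA]:[UAE] = -5/216:1/36 = -5/6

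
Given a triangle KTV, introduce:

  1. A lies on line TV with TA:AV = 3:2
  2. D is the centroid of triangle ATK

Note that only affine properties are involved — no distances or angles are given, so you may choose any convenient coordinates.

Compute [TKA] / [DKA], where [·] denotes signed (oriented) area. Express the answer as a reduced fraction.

[TKA]:[DKA] = 3

Work in coordinates with K = (0, 0), T = (1, 0), V = (0, 1).
1. A lies on line TV with TA:AV = 3:2 ⇒ A = (2/5, 3/5)
2. D is the centroid of triangle ATK ⇒ D = (7/15, 1/5)
2·[TKA] = -3/5, 2·[DKA] = -1/5
[TKA]:[DKA] = -3/5:-1/5 = 3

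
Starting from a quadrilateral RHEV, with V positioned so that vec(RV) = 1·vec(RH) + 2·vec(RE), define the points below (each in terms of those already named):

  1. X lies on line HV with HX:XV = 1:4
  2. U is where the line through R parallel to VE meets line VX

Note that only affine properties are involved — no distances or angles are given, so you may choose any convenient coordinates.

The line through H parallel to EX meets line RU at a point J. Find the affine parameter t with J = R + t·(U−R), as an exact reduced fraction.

Choose coordinates R = (0, 0), H = (1, 0), E = (0, 1), V = (1, 2).
1. X lies on line HV with HX:XV = 1:4 ⇒ X = (1, 2/5)
2. U is where the line through R parallel to VE meets line VX ⇒ U = (1, 1)
through H parallel to EX: direction (1, -3/5); meets RU at J = (3/8, 3/8)
J = R + t·(U−R) with t = 3/8

t = 3/8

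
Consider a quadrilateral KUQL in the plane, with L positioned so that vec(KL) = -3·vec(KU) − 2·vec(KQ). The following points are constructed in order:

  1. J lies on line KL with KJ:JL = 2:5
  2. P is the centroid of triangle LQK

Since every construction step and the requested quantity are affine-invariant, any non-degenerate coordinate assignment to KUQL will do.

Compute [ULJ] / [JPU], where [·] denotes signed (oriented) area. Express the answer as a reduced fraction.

[ULJ]:[JPU] = 30/11

Assign K = (0, 0), U = (1, 0), Q = (0, 1), L = (-3, -2) — the answer is frame-independent, so this choice is without loss of generality.
1. J lies on line KL with KJ:JL = 2:5 ⇒ J = (-6/7, -4/7)
2. P is the centroid of triangle LQK ⇒ P = (-1, -1/3)
2·[ULJ] = -10/7, 2·[JPU] = -11/21
[ULJ]:[JPU] = -10/7:-11/21 = 30/11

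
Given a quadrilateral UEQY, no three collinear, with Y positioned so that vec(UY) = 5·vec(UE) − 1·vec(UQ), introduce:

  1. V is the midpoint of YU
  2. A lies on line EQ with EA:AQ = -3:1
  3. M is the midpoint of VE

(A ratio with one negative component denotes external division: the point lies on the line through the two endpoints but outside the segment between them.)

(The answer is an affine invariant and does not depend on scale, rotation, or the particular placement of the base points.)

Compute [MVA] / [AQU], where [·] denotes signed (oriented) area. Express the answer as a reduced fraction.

[MVA]:[AQU] = -3/2

Set U = (0, 0), E = (1, 0), Q = (0, 1), Y = (5, -1); any affine frame gives the same invariant.
1. V is the midpoint of YU ⇒ V = (5/2, -1/2)
2. A lies on line EQ with EA:AQ = -3:1 ⇒ A = (-1/2, 3/2)
3. M is the midpoint of VE ⇒ M = (7/4, -1/4)
2·[MVA] = 3/4, 2·[AQU] = -1/2
[MVA]:[AQU] = 3/4:-1/2 = -3/2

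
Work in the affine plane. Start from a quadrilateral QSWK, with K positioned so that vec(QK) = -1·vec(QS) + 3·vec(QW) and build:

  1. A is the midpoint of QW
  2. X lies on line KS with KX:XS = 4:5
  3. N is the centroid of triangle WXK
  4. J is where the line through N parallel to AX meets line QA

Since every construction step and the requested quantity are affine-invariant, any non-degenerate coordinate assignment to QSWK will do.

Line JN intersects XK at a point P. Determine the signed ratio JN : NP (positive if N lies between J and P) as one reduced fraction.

JN:NP = 20

Set Q = (0, 0), S = (1, 0), W = (0, 1), K = (-1, 3); any affine frame gives the same invariant.
1. A is the midpoint of QW ⇒ A = (0, 1/2)
2. X lies on line KS with KX:XS = 4:5 ⇒ X = (-1/9, 5/3)
3. N is the centroid of triangle WXK ⇒ N = (-10/27, 17/9)
4. J is where the line through N parallel to AX meets line QA ⇒ J = (0, -2)
line JN meets XK at P = (-7/18, 25/12)
N = J + t·(P−J) with t = 20/21, so JN:NP = 20/21:1/21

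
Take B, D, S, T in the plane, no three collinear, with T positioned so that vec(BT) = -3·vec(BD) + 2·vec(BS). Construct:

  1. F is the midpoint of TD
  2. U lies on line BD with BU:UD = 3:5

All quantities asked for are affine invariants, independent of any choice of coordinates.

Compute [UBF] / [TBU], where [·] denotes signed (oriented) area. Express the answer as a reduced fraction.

[UBF]:[TBU] = -1/2

Assign B = (0, 0), D = (1, 0), S = (0, 1), T = (-3, 2) — the answer is frame-independent, so this choice is without loss of generality.
1. F is the midpoint of TD ⇒ F = (-1, 1)
2. U lies on line BD with BU:UD = 3:5 ⇒ U = (3/8, 0)
2·[UBF] = -3/8, 2·[TBU] = 3/4
[UBF]:[TBU] = -3/8:3/4 = -1/2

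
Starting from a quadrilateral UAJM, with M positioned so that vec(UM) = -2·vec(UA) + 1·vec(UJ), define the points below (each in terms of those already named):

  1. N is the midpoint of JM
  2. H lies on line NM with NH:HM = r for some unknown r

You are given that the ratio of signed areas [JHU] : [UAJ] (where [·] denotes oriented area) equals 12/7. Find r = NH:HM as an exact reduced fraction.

r = 5/2

Set U = (0, 0), A = (1, 0), J = (0, 1), M = (-2, 1); any affine frame gives the same invariant.
1. N is the midpoint of JM ⇒ N = (-1, 1)
2. With NH:HM = r, write λ = r/(r+1) so H = N + λ·(M−N); H is affine-linear in λ
Every point depending on H is an affine combination of H and λ-independent points, so each such coordinate is linear in λ; the λ² term in each signed area is a multiple of (M−N)×(M−N) = 0, so 2·[JHU] and 2·[UAJ] are each linear in λ. Evaluating at λ=0 and λ=1:
  2·[JHU] = λ + 1,   2·[UAJ] = 1
So [JHU]:[UAJ] = (λ + 1) / (1). Setting this equal to 12/7:
  λ + 1 = 12/7·(1)  ⇒  λ = 5/7
Then r = λ/(1−λ) = (5/7)/(2/7) = 5/2. Check: with r = 5/2, H = (-12/7, 1) and [JHU]:[UAJ] = 12/7 as required.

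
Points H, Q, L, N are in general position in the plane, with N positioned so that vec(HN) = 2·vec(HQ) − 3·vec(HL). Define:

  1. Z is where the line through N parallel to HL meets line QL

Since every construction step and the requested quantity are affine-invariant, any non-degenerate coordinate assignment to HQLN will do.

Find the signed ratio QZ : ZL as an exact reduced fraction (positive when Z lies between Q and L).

QZ:ZL = -1/2

Set H = (0, 0), Q = (1, 0), L = (0, 1), N = (2, -3); any affine frame gives the same invariant.
1. Z is where the line through N parallel to HL meets line QL ⇒ Z = (2, -1)
Z = Q + t·(L−Q) with t = -1, so QZ:ZL = t:(1−t) = -1:2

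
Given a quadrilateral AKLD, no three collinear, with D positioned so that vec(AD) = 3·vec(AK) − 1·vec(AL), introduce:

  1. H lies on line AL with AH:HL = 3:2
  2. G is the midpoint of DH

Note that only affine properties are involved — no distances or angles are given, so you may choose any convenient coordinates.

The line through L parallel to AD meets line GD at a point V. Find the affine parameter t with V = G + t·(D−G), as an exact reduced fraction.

t = -7/3

Assign A = (0, 0), K = (1, 0), L = (0, 1), D = (3, -1) — the answer is frame-independent, so this choice is without loss of generality.
1. H lies on line AL with AH:HL = 3:2 ⇒ H = (0, 3/5)
2. G is the midpoint of DH ⇒ G = (3/2, -1/5)
through L parallel to AD: direction (3, -1); meets GD at V = (-2, 5/3)
V = G + t·(D−G) with t = -7/3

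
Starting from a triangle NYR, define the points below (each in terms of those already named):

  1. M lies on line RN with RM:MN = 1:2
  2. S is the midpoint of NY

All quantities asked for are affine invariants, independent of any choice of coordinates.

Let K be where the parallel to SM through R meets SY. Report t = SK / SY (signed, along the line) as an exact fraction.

Assign N = (0, 0), Y = (1, 0), R = (0, 1) — the answer is frame-independent, so this choice is without loss of generality.
1. M lies on line RN with RM:MN = 1:2 ⇒ M = (0, 2/3)
2. S is the midpoint of NY ⇒ S = (1/2, 0)
through R parallel to SM: direction (-1/2, 2/3); meets SY at K = (3/4, 0)
K = S + t·(Y−S) with t = 1/2

t = 1/2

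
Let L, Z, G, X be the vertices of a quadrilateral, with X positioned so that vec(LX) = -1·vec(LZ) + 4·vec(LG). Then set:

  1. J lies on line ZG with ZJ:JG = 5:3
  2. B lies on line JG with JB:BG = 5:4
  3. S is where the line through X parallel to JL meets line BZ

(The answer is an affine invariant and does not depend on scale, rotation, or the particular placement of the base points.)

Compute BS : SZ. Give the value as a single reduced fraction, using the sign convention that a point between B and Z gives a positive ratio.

BS:SZ = -23/33

Work in coordinates with L = (0, 0), Z = (1, 0), G = (0, 1), X = (-1, 4).
1. J lies on line ZG with ZJ:JG = 5:3 ⇒ J = (3/8, 5/8)
2. B lies on line JG with JB:BG = 5:4 ⇒ B = (1/6, 5/6)
3. S is where the line through X parallel to JL meets line BZ ⇒ S = (-7/4, 11/4)
S = B + t·(Z−B) with t = -23/10, so BS:SZ = t:(1−t) = -23/10:33/10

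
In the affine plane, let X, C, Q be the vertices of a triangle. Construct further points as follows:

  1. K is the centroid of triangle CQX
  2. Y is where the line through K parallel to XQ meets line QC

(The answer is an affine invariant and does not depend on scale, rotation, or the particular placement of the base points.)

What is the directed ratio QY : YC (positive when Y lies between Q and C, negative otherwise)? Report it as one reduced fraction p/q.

Choose coordinates X = (0, 0), C = (1, 0), Q = (0, 1).
1. K is the centroid of triangle CQX ⇒ K = (1/3, 1/3)
2. Y is where the line through K parallel to XQ meets line QC ⇒ Y = (1/3, 2/3)
Y = Q + t·(C−Q) with t = 1/3, so QY:YC = t:(1−t) = 1/3:2/3

QY:YC = 1/2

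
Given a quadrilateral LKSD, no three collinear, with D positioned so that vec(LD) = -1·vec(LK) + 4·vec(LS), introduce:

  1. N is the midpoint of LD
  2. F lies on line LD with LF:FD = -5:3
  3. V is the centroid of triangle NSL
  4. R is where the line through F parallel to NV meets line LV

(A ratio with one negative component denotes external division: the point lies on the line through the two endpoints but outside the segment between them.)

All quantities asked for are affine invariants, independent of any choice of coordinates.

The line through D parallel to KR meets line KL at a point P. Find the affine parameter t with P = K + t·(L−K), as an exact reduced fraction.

t = 8/15

Assign L = (0, 0), K = (1, 0), S = (0, 1), D = (-1, 4) — the answer is frame-independent, so this choice is without loss of generality.
1. N is the midpoint of LD ⇒ N = (-1/2, 2)
2. F lies on line LD with LF:FD = -5:3 ⇒ F = (-5/2, 10)
3. V is the centroid of triangle NSL ⇒ V = (-1/6, 1)
4. R is where the line through F parallel to NV meets line LV ⇒ R = (-5/6, 5)
through D parallel to KR: direction (-11/6, 5); meets KL at P = (7/15, 0)
P = K + t·(L−K) with t = 8/15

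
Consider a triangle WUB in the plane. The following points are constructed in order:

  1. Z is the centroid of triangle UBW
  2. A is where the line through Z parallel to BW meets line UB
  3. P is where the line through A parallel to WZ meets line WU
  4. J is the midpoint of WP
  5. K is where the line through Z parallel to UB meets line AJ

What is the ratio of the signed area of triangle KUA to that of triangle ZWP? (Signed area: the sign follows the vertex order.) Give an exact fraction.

Choose coordinates W = (0, 0), U = (1, 0), B = (0, 1).
1. Z is the centroid of triangle UBW ⇒ Z = (1/3, 1/3)
2. A is where the line through Z parallel to BW meets line UB ⇒ A = (1/3, 2/3)
3. P is where the line through A parallel to WZ meets line WU ⇒ P = (-1/3, 0)
4. J is the midpoint of WP ⇒ J = (-1/6, 0)
5. K is where the line through Z parallel to UB meets line AJ ⇒ K = (4/21, 10/21)
2·[KUA] = 2/9, 2·[ZWP] = -1/9
[KUA]:[ZWP] = 2/9:-1/9 = -2

[KUA]:[ZWP] = -2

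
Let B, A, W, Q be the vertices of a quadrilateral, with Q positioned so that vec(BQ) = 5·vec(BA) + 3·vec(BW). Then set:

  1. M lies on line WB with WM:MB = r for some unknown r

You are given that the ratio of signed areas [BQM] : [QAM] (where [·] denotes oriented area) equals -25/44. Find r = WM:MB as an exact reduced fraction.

Choose coordinates B = (0, 0), A = (1, 0), W = (0, 1), Q = (5, 3).
1. With WM:MB = r, write λ = r/(r+1) so M = W + λ·(B−W); M is affine-linear in λ
Every point depending on M is an affine combination of M and λ-independent points, so each such coordinate is linear in λ; the λ² term in each signed area is a multiple of (B−W)×(B−W) = 0, so 2·[BQM] and 2·[QAM] are each linear in λ. Evaluating at λ=0 and λ=1:
  2·[BQM] = -5·λ + 5,   2·[QAM] = 4·λ − 7
So [BQM]:[QAM] = (-5·λ + 5) / (4·λ − 7). Setting this equal to -25/44:
  -5·λ + 5 = -25/44·(4·λ − 7)  ⇒  λ = 3/8
Then r = λ/(1−λ) = (3/8)/(5/8) = 3/5. Check: with r = 3/5, M = (0, 5/8) and [BQM]:[QAM] = -25/44 as required.

r = 3/5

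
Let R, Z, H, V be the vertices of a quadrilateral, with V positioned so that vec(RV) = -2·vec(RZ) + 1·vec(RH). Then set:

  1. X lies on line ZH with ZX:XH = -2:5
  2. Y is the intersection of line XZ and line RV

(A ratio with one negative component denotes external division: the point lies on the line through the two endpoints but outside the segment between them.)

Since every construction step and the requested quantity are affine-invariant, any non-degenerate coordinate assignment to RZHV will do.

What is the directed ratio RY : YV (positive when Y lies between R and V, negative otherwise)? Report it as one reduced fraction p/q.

Work in coordinates with R = (0, 0), Z = (1, 0), H = (0, 1), V = (-2, 1).
1. X lies on line ZH with ZX:XH = -2:5 ⇒ X = (5/3, -2/3)
2. Y is the intersection of line XZ and line RV ⇒ Y = (2, -1)
Y = R + t·(V−R) with t = -1, so RY:YV = t:(1−t) = -1:2

RY:YV = -1/2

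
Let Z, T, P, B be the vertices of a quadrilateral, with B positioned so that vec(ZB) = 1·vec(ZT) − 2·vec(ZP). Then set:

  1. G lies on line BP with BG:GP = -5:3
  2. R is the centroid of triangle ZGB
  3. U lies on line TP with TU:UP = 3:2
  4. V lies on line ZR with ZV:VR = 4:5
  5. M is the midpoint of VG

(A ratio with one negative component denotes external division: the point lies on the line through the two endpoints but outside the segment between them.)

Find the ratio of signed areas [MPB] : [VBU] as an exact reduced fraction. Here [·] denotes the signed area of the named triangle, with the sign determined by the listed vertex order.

[MPB]:[VBU] = -95/346

Choose coordinates Z = (0, 0), T = (1, 0), P = (0, 1), B = (1, -2).
1. G lies on line BP with BG:GP = -5:3 ⇒ G = (-3/2, 11/2)
2. R is the centroid of triangle ZGB ⇒ R = (-1/6, 7/6)
3. U lies on line TP with TU:UP = 3:2 ⇒ U = (2/5, 3/5)
4. V lies on line ZR with ZV:VR = 4:5 ⇒ V = (-2/27, 14/27)
5. M is the midpoint of VG ⇒ M = (-85/108, 325/108)
2·[MPB] = -19/54, 2·[VBU] = 173/135
[MPB]:[VBU] = -19/54:173/135 = -95/346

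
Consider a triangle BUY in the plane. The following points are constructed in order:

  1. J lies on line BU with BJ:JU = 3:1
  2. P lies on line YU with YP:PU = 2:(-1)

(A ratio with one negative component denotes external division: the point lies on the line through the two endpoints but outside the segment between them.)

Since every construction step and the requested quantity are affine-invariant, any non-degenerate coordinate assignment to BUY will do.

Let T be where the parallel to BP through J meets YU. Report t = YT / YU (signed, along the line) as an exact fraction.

t = 5/4

Set B = (0, 0), U = (1, 0), Y = (0, 1); any affine frame gives the same invariant.
1. J lies on line BU with BJ:JU = 3:1 ⇒ J = (3/4, 0)
2. P lies on line YU with YP:PU = 2:(-1) ⇒ P = (2, -1)
through J parallel to BP: direction (2, -1); meets YU at T = (5/4, -1/4)
T = Y + t·(U−Y) with t = 5/4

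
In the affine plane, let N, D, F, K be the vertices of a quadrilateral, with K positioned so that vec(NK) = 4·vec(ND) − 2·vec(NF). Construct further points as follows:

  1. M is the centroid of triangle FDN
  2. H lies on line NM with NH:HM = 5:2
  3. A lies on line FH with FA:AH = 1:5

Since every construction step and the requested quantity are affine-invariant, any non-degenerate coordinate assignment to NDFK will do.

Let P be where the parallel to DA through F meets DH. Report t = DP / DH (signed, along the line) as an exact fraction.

Assign N = (0, 0), D = (1, 0), F = (0, 1), K = (4, -2) — the answer is frame-independent, so this choice is without loss of generality.
1. M is the centroid of triangle FDN ⇒ M = (1/3, 1/3)
2. H lies on line NM with NH:HM = 5:2 ⇒ H = (5/21, 5/21)
3. A lies on line FH with FA:AH = 1:5 ⇒ A = (5/126, 55/63)
through F parallel to DA: direction (-121/126, 55/63); meets DH at P = (121/105, -1/21)
P = D + t·(H−D) with t = -1/5

t = -1/5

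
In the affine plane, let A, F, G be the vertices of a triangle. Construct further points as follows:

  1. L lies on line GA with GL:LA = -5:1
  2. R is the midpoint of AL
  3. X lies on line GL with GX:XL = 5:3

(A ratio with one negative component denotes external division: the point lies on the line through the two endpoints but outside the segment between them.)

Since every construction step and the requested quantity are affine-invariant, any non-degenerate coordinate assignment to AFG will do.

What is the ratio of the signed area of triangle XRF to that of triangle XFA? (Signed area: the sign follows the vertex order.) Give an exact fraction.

[XRF]:[XFA] = -11/7

Choose coordinates A = (0, 0), F = (1, 0), G = (0, 1).
1. L lies on line GA with GL:LA = -5:1 ⇒ L = (0, -1/4)
2. R is the midpoint of AL ⇒ R = (0, -1/8)
3. X lies on line GL with GX:XL = 5:3 ⇒ X = (0, 7/32)
2·[XRF] = 11/32, 2·[XFA] = -7/32
[XRF]:[XFA] = 11/32:-7/32 = -11/7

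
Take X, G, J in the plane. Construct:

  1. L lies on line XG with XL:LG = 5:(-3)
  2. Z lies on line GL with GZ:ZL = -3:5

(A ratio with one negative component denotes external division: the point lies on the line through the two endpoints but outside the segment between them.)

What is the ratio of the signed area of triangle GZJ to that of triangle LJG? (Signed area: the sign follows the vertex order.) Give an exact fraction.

[GZJ]:[LJG] = -3/2

Work in coordinates with X = (0, 0), G = (1, 0), J = (0, 1).
1. L lies on line XG with XL:LG = 5:(-3) ⇒ L = (5/2, 0)
2. Z lies on line GL with GZ:ZL = -3:5 ⇒ Z = (-5/4, 0)
2·[GZJ] = -9/4, 2·[LJG] = 3/2
[GZJ]:[LJG] = -9/4:3/2 = -3/2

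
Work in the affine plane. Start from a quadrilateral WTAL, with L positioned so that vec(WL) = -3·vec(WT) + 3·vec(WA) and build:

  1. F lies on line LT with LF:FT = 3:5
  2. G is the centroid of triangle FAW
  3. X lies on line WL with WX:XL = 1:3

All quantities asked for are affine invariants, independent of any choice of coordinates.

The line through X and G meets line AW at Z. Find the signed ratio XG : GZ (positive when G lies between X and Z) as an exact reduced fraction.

Assign W = (0, 0), T = (1, 0), A = (0, 1), L = (-3, 3) — the answer is frame-independent, so this choice is without loss of generality.
1. F lies on line LT with LF:FT = 3:5 ⇒ F = (-3/2, 15/8)
2. G is the centroid of triangle FAW ⇒ G = (-1/2, 23/24)
3. X lies on line WL with WX:XL = 1:3 ⇒ X = (-3/4, 3/4)
line XG meets AW at Z = (0, 11/8)
G = X + t·(Z−X) with t = 1/3, so XG:GZ = 1/3:2/3

XG:GZ = 1/2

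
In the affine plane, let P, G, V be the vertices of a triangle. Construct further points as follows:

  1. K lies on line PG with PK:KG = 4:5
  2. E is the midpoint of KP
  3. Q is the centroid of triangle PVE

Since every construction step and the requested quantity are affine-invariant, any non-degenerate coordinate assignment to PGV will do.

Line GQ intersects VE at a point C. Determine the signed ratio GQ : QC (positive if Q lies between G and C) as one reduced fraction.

Set P = (0, 0), G = (1, 0), V = (0, 1); any affine frame gives the same invariant.
1. K lies on line PG with PK:KG = 4:5 ⇒ K = (4/9, 0)
2. E is the midpoint of KP ⇒ E = (2/9, 0)
3. Q is the centroid of triangle PVE ⇒ Q = (2/27, 1/3)
line GQ meets VE at C = (32/207, 7/23)
Q = G + t·(C−G) with t = 23/21, so GQ:QC = 23/21:-2/21

GQ:QC = -23/2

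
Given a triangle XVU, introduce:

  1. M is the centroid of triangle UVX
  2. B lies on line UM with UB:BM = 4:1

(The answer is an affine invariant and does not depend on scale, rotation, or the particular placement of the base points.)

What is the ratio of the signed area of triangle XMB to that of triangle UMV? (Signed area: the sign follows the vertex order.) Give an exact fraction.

Set X = (0, 0), V = (1, 0), U = (0, 1); any affine frame gives the same invariant.
1. M is the centroid of triangle UVX ⇒ M = (1/3, 1/3)
2. B lies on line UM with UB:BM = 4:1 ⇒ B = (4/15, 7/15)
2·[XMB] = 1/15, 2·[UMV] = 1/3
[XMB]:[UMV] = 1/15:1/3 = 1/5

[XMB]:[UMV] = 1/5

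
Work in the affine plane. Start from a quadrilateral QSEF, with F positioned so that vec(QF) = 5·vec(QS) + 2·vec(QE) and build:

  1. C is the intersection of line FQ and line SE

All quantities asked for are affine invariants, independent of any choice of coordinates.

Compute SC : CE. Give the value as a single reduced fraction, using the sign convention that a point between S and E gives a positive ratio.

SC:CE = 2/5

Set Q = (0, 0), S = (1, 0), E = (0, 1), F = (5, 2); any affine frame gives the same invariant.
1. C is the intersection of line FQ and line SE ⇒ C = (5/7, 2/7)
C = S + t·(E−S) with t = 2/7, so SC:CE = t:(1−t) = 2/7:5/7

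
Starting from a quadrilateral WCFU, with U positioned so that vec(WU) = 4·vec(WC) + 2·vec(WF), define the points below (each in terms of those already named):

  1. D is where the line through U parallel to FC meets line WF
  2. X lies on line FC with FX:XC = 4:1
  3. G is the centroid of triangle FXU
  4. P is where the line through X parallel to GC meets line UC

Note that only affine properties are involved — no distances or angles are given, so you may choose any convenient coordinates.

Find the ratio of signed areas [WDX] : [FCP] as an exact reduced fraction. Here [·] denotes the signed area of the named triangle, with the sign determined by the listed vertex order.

Set W = (0, 0), C = (1, 0), F = (0, 1), U = (4, 2); any affine frame gives the same invariant.
1. D is where the line through U parallel to FC meets line WF ⇒ D = (0, 6)
2. X lies on line FC with FX:XC = 4:1 ⇒ X = (4/5, 1/5)
3. G is the centroid of triangle FXU ⇒ G = (8/5, 16/15)
4. P is where the line through X parallel to GC meets line UC ⇒ P = (1/2, -1/3)
2·[WDX] = -24/5, 2·[FCP] = -5/6
[WDX]:[FCP] = -24/5:-5/6 = 144/25

[WDX]:[FCP] = 144/25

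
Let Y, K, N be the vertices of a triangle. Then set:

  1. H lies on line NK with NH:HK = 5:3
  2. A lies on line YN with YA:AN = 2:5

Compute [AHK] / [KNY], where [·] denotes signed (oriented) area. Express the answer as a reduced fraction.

Work in coordinates with Y = (0, 0), K = (1, 0), N = (0, 1).
1. H lies on line NK with NH:HK = 5:3 ⇒ H = (5/8, 3/8)
2. A lies on line YN with YA:AN = 2:5 ⇒ A = (0, 2/7)
2·[AHK] = -15/56, 2·[KNY] = 1
[AHK]:[KNY] = -15/56:1 = -15/56

[AHK]:[KNY] = -15/56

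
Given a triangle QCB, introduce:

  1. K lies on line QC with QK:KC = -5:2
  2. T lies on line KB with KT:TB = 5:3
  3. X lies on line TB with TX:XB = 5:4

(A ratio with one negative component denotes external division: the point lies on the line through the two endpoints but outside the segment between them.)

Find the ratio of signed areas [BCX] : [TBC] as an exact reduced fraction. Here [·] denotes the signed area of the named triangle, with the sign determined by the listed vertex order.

Assign Q = (0, 0), C = (1, 0), B = (0, 1) — the answer is frame-independent, so this choice is without loss of generality.
1. K lies on line QC with QK:KC = -5:2 ⇒ K = (5/3, 0)
2. T lies on line KB with KT:TB = 5:3 ⇒ T = (5/8, 5/8)
3. X lies on line TB with TX:XB = 5:4 ⇒ X = (5/18, 5/6)
2·[BCX] = 1/9, 2·[TBC] = 1/4
[BCX]:[TBC] = 1/9:1/4 = 4/9

[BCX]:[TBC] = 4/9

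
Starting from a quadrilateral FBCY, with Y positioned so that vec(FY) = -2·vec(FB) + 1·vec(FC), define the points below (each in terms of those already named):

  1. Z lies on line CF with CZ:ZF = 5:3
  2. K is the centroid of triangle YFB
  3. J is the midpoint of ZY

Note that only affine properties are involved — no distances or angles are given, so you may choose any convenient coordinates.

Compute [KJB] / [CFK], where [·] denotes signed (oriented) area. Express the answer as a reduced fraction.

Work in coordinates with F = (0, 0), B = (1, 0), C = (0, 1), Y = (-2, 1).
1. Z lies on line CF with CZ:ZF = 5:3 ⇒ Z = (0, 3/8)
2. K is the centroid of triangle YFB ⇒ K = (-1/3, 1/3)
3. J is the midpoint of ZY ⇒ J = (-1, 11/16)
2·[KJB] = -1/4, 2·[CFK] = -1/3
[KJB]:[CFK] = -1/4:-1/3 = 3/4

[KJB]:[CFK] = 3/4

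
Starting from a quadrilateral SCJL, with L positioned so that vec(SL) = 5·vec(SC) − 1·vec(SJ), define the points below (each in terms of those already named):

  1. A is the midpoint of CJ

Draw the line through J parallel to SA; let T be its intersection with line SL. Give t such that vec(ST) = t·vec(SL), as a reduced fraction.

Set S = (0, 0), C = (1, 0), J = (0, 1), L = (5, -1); any affine frame gives the same invariant.
1. A is the midpoint of CJ ⇒ A = (1/2, 1/2)
through J parallel to SA: direction (1/2, 1/2); meets SL at T = (-5/6, 1/6)
T = S + t·(L−S) with t = -1/6

t = -1/6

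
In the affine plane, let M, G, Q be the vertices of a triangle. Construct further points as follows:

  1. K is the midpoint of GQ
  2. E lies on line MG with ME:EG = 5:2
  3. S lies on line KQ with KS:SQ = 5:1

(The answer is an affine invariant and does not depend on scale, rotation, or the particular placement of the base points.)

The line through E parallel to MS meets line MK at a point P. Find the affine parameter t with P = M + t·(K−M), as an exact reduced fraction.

t = 11/7

Choose coordinates M = (0, 0), G = (1, 0), Q = (0, 1).
1. K is the midpoint of GQ ⇒ K = (1/2, 1/2)
2. E lies on line MG with ME:EG = 5:2 ⇒ E = (5/7, 0)
3. S lies on line KQ with KS:SQ = 5:1 ⇒ S = (1/12, 11/12)
through E parallel to MS: direction (1/12, 11/12); meets MK at P = (11/14, 11/14)
P = M + t·(K−M) with t = 11/7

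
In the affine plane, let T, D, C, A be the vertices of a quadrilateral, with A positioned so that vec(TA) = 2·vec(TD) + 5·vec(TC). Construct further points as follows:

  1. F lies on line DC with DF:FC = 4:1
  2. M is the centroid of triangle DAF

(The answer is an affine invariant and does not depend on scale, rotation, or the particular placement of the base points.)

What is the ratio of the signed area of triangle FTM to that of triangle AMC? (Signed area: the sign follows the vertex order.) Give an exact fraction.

[FTM]:[AMC] = -7/36

Choose coordinates T = (0, 0), D = (1, 0), C = (0, 1), A = (2, 5).
1. F lies on line DC with DF:FC = 4:1 ⇒ F = (1/5, 4/5)
2. M is the centroid of triangle DAF ⇒ M = (16/15, 29/15)
2·[FTM] = 7/15, 2·[AMC] = -12/5
[FTM]:[AMC] = 7/15:-12/5 = -7/36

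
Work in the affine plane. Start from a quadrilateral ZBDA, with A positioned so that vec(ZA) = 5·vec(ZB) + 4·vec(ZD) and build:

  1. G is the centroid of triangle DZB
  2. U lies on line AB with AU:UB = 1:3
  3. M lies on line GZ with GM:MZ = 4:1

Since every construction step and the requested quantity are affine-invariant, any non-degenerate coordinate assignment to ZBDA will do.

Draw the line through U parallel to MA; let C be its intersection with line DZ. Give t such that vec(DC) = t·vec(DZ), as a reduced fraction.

t = 44/37

Work in coordinates with Z = (0, 0), B = (1, 0), D = (0, 1), A = (5, 4).
1. G is the centroid of triangle DZB ⇒ G = (1/3, 1/3)
2. U lies on line AB with AU:UB = 1:3 ⇒ U = (4, 3)
3. M lies on line GZ with GM:MZ = 4:1 ⇒ M = (1/15, 1/15)
through U parallel to MA: direction (74/15, 59/15); meets DZ at C = (0, -7/37)
C = D + t·(Z−D) with t = 44/37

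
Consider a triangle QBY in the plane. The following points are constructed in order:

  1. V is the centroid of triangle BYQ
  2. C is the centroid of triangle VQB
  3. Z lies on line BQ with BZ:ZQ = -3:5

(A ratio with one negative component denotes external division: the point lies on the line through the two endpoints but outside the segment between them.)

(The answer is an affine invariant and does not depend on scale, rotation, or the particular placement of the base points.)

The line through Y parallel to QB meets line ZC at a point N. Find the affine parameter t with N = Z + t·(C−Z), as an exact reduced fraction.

t = 9

Work in coordinates with Q = (0, 0), B = (1, 0), Y = (0, 1).
1. V is the centroid of triangle BYQ ⇒ V = (1/3, 1/3)
2. C is the centroid of triangle VQB ⇒ C = (4/9, 1/9)
3. Z lies on line BQ with BZ:ZQ = -3:5 ⇒ Z = (5/2, 0)
through Y parallel to QB: direction (1, 0); meets ZC at N = (-16, 1)
N = Z + t·(C−Z) with t = 9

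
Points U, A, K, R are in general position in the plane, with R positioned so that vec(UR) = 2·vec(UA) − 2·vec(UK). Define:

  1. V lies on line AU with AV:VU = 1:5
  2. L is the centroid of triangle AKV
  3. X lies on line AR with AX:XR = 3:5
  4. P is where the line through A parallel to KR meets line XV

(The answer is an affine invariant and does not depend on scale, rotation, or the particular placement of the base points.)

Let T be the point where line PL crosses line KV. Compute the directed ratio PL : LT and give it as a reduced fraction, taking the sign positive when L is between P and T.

PL:LT = -7

Work in coordinates with U = (0, 0), A = (1, 0), K = (0, 1), R = (2, -2).
1. V lies on line AU with AV:VU = 1:5 ⇒ V = (5/6, 0)
2. L is the centroid of triangle AKV ⇒ L = (11/18, 1/3)
3. X lies on line AR with AX:XR = 3:5 ⇒ X = (11/8, -3/4)
4. P is where the line through A parallel to KR meets line XV ⇒ P = (3, -3)
line PL meets KV at T = (20/21, -1/7)
L = P + t·(T−P) with t = 7/6, so PL:LT = 7/6:-1/6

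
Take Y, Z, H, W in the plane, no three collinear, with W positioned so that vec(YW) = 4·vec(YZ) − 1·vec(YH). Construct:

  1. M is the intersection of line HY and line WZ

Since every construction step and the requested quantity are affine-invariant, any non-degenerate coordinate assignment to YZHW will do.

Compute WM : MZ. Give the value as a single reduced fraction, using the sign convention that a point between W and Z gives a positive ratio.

Set Y = (0, 0), Z = (1, 0), H = (0, 1), W = (4, -1); any affine frame gives the same invariant.
1. M is the intersection of line HY and line WZ ⇒ M = (0, 1/3)
M = W + t·(Z−W) with t = 4/3, so WM:MZ = t:(1−t) = 4/3:-1/3

WM:MZ = -4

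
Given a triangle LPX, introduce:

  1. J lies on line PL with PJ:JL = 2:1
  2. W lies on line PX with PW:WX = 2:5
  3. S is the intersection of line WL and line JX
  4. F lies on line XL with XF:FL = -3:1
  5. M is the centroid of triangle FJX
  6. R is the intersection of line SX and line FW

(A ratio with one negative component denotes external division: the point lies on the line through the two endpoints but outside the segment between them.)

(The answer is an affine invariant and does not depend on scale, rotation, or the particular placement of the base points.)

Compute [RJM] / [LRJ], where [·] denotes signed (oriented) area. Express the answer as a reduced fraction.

Assign L = (0, 0), P = (1, 0), X = (0, 1) — the answer is frame-independent, so this choice is without loss of generality.
1. J lies on line PL with PJ:JL = 2:1 ⇒ J = (1/3, 0)
2. W lies on line PX with PW:WX = 2:5 ⇒ W = (5/7, 2/7)
3. S is the intersection of line WL and line JX ⇒ S = (5/17, 2/17)
4. F lies on line XL with XF:FL = -3:1 ⇒ F = (0, -1/2)
5. M is the centroid of triangle FJX ⇒ M = (1/9, 1/6)
6. R is the intersection of line SX and line FW ⇒ R = (15/41, -4/41)
2·[RJM] = 2/123, 2·[LRJ] = 4/123
[RJM]:[LRJ] = 2/123:4/123 = 1/2

[RJM]:[LRJ] = 1/2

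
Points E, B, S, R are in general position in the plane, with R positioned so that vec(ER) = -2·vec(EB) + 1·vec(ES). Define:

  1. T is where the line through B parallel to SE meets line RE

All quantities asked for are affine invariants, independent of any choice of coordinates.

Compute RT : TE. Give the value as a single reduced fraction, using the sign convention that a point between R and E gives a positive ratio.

RT:TE = -3

Set E = (0, 0), B = (1, 0), S = (0, 1), R = (-2, 1); any affine frame gives the same invariant.
1. T is where the line through B parallel to SE meets line RE ⇒ T = (1, -1/2)
T = R + t·(E−R) with t = 3/2, so RT:TE = t:(1−t) = 3/2:-1/2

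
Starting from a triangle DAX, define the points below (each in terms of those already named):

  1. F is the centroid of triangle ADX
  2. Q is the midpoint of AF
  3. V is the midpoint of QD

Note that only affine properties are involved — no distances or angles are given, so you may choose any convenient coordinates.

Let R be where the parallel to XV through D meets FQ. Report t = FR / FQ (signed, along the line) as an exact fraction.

Assign D = (0, 0), A = (1, 0), X = (0, 1) — the answer is frame-independent, so this choice is without loss of generality.
1. F is the centroid of triangle ADX ⇒ F = (1/3, 1/3)
2. Q is the midpoint of AF ⇒ Q = (2/3, 1/6)
3. V is the midpoint of QD ⇒ V = (1/3, 1/12)
through D parallel to XV: direction (1/3, -11/12); meets FQ at R = (-2/9, 11/18)
R = F + t·(Q−F) with t = -5/3

t = -5/3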